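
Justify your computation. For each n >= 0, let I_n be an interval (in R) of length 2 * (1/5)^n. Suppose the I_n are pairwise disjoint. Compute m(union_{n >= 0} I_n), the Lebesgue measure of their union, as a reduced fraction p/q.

By countable additivity of the Lebesgue measure on pairwise disjoint measurable sets,
  m(union_{n >= 0} I_n) = sum_{n >= 0} m(I_n) = sum_{n >= 0} a * r^n,
  with a = 2 and r = 1/5.
Since 0 < r = 1/5 < 1, the geometric series converges:
  sum_{n >= 0} a * r^n = a / (1 - r).
  = 2 / (1 - 1/5)
  = 2 / (4/5)
  = 5/2.

5/2


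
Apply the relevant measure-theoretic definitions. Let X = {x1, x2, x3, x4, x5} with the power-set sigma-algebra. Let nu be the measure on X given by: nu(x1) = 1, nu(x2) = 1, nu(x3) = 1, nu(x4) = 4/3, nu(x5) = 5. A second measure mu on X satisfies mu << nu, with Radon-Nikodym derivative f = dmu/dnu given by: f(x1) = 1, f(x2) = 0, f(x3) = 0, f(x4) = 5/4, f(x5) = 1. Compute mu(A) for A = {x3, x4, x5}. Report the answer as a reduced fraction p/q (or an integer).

By the defining property of the Radon-Nikodym derivative, for every measurable set A,
  mu(A) = integral_A f dnu.
Since nu is a discrete measure concentrated on the atoms of X, the integral over A reduces to the sum
  mu(A) = sum_{x in A} f(x) * nu({x}).
Computing each term:
  x3: f(x3) * nu(x3) = 0 * 1 = 0.
  x4: f(x4) * nu(x4) = 5/4 * 4/3 = 5/3.
  x5: f(x5) * nu(x5) = 1 * 5 = 5.
Summing: mu(A) = 0 + 5/3 + 5 = 20/3.

20/3


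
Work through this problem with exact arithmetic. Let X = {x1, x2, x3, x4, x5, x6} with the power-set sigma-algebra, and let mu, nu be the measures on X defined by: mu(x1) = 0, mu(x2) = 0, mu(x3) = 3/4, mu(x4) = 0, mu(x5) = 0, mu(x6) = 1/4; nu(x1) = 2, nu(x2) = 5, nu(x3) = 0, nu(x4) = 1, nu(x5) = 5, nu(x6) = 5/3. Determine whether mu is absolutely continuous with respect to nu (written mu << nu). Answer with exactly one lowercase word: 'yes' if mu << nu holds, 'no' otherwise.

mu << nu means: every nu-null measurable set is also mu-null; equivalently, for every atom x, if nu({x}) = 0 then mu({x}) = 0.
Checking each atom:
  x1: nu = 2 > 0 -> no constraint.
  x2: nu = 5 > 0 -> no constraint.
  x3: nu = 0, mu = 3/4 > 0 -> violates mu << nu.
  x4: nu = 1 > 0 -> no constraint.
  x5: nu = 5 > 0 -> no constraint.
  x6: nu = 5/3 > 0 -> no constraint.
The atom(s) x3 violate the condition (nu = 0 but mu > 0). Therefore mu is NOT absolutely continuous w.r.t. nu.

no


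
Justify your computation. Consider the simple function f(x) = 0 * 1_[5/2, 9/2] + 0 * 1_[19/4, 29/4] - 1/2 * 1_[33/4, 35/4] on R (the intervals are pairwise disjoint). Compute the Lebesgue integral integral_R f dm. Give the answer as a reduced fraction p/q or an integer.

For a simple function f = sum_i c_i * 1_{A_i} with disjoint A_i,
  integral f dm = sum_i c_i * m(A_i).
Lengths of the A_i:
  m(A_1) = 9/2 - 5/2 = 2.
  m(A_2) = 29/4 - 19/4 = 5/2.
  m(A_3) = 35/4 - 33/4 = 1/2.
Contributions c_i * m(A_i):
  (0) * (2) = 0.
  (0) * (5/2) = 0.
  (-1/2) * (1/2) = -1/4.
Total: 0 + 0 - 1/4 = -1/4.

-1/4


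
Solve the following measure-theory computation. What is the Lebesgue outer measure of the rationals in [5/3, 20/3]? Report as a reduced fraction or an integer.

The set Q cap [5/3, 20/3] is countable (a subset of the countable set Q). Lebesgue outer measure of any countable set is 0: each singleton {q} has m*({q}) = 0, and by countable subadditivity m*(union_k {q_k}) <= sum_k m*({q_k}) = sum_k 0 = 0. The reverse inequality m*(E) >= 0 is automatic. So m*(Q cap [5/3, 20/3]) = 0.

0


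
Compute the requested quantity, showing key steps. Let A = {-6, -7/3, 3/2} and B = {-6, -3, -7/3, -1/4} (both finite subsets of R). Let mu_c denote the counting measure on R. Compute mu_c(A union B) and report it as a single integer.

Counting measure on a finite set equals cardinality. By inclusion-exclusion, |A union B| = |A| + |B| - |A cap B|.
|A| = 3, |B| = 4, |A cap B| = 2.
So mu_c(A union B) = 3 + 4 - 2 = 5.

5


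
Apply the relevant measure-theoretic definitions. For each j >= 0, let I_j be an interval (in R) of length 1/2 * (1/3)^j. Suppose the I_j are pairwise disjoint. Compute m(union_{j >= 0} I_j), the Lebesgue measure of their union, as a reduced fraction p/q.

By countable additivity of the Lebesgue measure on pairwise disjoint measurable sets,
  m(union_{j >= 0} I_j) = sum_{j >= 0} m(I_j) = sum_{j >= 0} a * r^j,
  with a = 1/2 and r = 1/3.
Since 0 < r = 1/3 < 1, the geometric series converges:
  sum_{j >= 0} a * r^j = a / (1 - r).
  = 1/2 / (1 - 1/3)
  = 1/2 / (2/3)
  = 3/4.

3/4


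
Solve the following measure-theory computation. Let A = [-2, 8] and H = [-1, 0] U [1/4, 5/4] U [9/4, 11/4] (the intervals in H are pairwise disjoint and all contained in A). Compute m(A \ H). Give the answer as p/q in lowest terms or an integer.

The ambient interval has length m(A) = 8 - (-2) = 10.
Since the holes are disjoint and sit inside A, by finite additivity
  m(H) = sum_i (b_i - a_i), and m(A \ H) = m(A) - m(H).
Computing the hole measures:
  m(H_1) = 0 - (-1) = 1.
  m(H_2) = 5/4 - 1/4 = 1.
  m(H_3) = 11/4 - 9/4 = 1/2.
Summed: m(H) = 1 + 1 + 1/2 = 5/2.
So m(A \ H) = 10 - 5/2 = 15/2.

15/2


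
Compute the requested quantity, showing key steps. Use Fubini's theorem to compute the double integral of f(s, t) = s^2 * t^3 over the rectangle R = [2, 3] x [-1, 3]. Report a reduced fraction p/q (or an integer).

f(s, t) is a tensor product of a function of s and a function of t, and both factors are bounded continuous (hence Lebesgue integrable) on the rectangle, so Fubini's theorem applies:
  integral_R f d(m x m) = (integral_a1^b1 s^2 ds) * (integral_a2^b2 t^3 dt).
Inner integral in s: integral_{2}^{3} s^2 ds = (3^3 - 2^3)/3
  = 19/3.
Inner integral in t: integral_{-1}^{3} t^3 dt = (3^4 - (-1)^4)/4
  = 20.
Product: (19/3) * (20) = 380/3.

380/3


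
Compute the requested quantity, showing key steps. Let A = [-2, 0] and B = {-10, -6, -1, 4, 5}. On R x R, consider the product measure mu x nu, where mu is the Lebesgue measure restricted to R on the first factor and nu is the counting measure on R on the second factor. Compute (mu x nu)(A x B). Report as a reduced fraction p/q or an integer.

For a measurable rectangle A x B, the product measure satisfies
  (mu x nu)(A x B) = mu(A) * nu(B).
  mu(A) = 2.
  nu(B) = 5.
  (mu x nu)(A x B) = 2 * 5 = 10.

10


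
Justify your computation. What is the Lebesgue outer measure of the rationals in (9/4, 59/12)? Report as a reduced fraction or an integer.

The set Q cap (9/4, 59/12) is countable (a subset of the countable set Q). Lebesgue outer measure of any countable set is 0: each singleton {q} has m*({q}) = 0, and by countable subadditivity m*(union_k {q_k}) <= sum_k m*({q_k}) = sum_k 0 = 0. The reverse inequality m*(E) >= 0 is automatic. So m*(Q cap (9/4, 59/12)) = 0.

0


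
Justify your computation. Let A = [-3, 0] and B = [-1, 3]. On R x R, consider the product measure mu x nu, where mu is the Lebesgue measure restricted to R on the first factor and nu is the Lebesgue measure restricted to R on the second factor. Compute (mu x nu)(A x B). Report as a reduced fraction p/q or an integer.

For a measurable rectangle A x B, the product measure satisfies
  (mu x nu)(A x B) = mu(A) * nu(B).
  mu(A) = 3.
  nu(B) = 4.
  (mu x nu)(A x B) = 3 * 4 = 12.

12


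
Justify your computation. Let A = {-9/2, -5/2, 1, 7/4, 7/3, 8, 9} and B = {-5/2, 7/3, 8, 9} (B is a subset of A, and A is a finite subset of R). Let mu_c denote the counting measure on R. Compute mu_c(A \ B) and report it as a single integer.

Counting measure assigns mu_c(E) = |E| (number of elements) when E is finite. For B subset A, A \ B is the set of elements of A not in B, so |A \ B| = |A| - |B|.
|A| = 7, |B| = 4, so mu_c(A \ B) = 7 - 4 = 3.

3


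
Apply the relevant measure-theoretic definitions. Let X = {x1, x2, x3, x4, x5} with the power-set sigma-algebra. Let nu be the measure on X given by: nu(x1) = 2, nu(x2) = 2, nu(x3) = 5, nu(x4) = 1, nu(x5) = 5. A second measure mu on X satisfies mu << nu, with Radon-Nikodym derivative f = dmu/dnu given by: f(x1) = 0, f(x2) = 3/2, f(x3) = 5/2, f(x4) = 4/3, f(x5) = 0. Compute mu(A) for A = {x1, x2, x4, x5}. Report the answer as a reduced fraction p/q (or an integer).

By the defining property of the Radon-Nikodym derivative, for every measurable set A,
  mu(A) = integral_A f dnu.
Since nu is a discrete measure concentrated on the atoms of X, the integral over A reduces to the sum
  mu(A) = sum_{x in A} f(x) * nu({x}).
Computing each term:
  x1: f(x1) * nu(x1) = 0 * 2 = 0.
  x2: f(x2) * nu(x2) = 3/2 * 2 = 3.
  x4: f(x4) * nu(x4) = 4/3 * 1 = 4/3.
  x5: f(x5) * nu(x5) = 0 * 5 = 0.
Summing: mu(A) = 0 + 3 + 4/3 + 0 = 13/3.

13/3


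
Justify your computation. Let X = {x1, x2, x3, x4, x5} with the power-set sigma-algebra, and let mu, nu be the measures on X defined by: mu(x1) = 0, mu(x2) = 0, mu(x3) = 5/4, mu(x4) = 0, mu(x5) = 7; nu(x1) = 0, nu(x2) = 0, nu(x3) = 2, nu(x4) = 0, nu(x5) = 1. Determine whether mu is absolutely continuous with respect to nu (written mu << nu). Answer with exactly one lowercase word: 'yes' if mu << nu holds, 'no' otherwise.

mu << nu means: every nu-null measurable set is also mu-null; equivalently, for every atom x, if nu({x}) = 0 then mu({x}) = 0.
Checking each atom:
  x1: nu = 0, mu = 0 -> consistent with mu << nu.
  x2: nu = 0, mu = 0 -> consistent with mu << nu.
  x3: nu = 2 > 0 -> no constraint.
  x4: nu = 0, mu = 0 -> consistent with mu << nu.
  x5: nu = 1 > 0 -> no constraint.
No atom violates the condition. Therefore mu << nu.

yes


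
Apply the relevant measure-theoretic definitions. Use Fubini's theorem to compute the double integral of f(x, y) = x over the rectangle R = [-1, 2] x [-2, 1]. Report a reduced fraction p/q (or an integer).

f(x, y) is a tensor product of a function of x and a function of y, and both factors are bounded continuous (hence Lebesgue integrable) on the rectangle, so Fubini's theorem applies:
  integral_R f d(m x m) = (integral_a1^b1 x dx) * (integral_a2^b2 1 dy).
Inner integral in x: integral_{-1}^{2} x dx = (2^2 - (-1)^2)/2
  = 3/2.
Inner integral in y: integral_{-2}^{1} 1 dy = (1^1 - (-2)^1)/1
  = 3.
Product: (3/2) * (3) = 9/2.

9/2


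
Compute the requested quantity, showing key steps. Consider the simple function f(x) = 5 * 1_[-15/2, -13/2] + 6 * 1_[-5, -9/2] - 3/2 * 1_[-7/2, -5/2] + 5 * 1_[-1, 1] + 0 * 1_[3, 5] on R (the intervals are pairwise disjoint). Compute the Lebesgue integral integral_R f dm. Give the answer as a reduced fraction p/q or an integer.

For a simple function f = sum_i c_i * 1_{A_i} with disjoint A_i,
  integral f dm = sum_i c_i * m(A_i).
Lengths of the A_i:
  m(A_1) = -13/2 - (-15/2) = 1.
  m(A_2) = -9/2 - (-5) = 1/2.
  m(A_3) = -5/2 - (-7/2) = 1.
  m(A_4) = 1 - (-1) = 2.
  m(A_5) = 5 - 3 = 2.
Contributions c_i * m(A_i):
  (5) * (1) = 5.
  (6) * (1/2) = 3.
  (-3/2) * (1) = -3/2.
  (5) * (2) = 10.
  (0) * (2) = 0.
Total: 5 + 3 - 3/2 + 10 + 0 = 33/2.

33/2


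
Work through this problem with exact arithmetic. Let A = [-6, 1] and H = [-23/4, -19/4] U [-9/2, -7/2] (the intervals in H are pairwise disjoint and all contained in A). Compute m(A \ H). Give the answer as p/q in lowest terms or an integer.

The ambient interval has length m(A) = 1 - (-6) = 7.
Since the holes are disjoint and sit inside A, by finite additivity
  m(H) = sum_i (b_i - a_i), and m(A \ H) = m(A) - m(H).
Computing the hole measures:
  m(H_1) = -19/4 - (-23/4) = 1.
  m(H_2) = -7/2 - (-9/2) = 1.
Summed: m(H) = 1 + 1 = 2.
So m(A \ H) = 7 - 2 = 5.

5


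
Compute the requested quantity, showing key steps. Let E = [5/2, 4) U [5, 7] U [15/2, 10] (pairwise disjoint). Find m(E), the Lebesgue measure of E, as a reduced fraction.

For pairwise disjoint intervals, m(union_i I_i) = sum_i m(I_i),
and m is invariant under swapping open/closed endpoints (single points have measure 0).
So m(E) = sum_i (b_i - a_i).
  I_1 has length 4 - 5/2 = 3/2.
  I_2 has length 7 - 5 = 2.
  I_3 has length 10 - 15/2 = 5/2.
Summing:
  m(E) = 3/2 + 2 + 5/2 = 6.

6


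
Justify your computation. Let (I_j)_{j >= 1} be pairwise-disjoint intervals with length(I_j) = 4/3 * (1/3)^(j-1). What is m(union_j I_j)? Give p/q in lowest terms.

By countable additivity of the Lebesgue measure on pairwise disjoint measurable sets,
  m(union_{j >= 1} I_j) = sum_{j >= 1} m(I_j) = sum_{j >= 1} a * r^(j-1),
  with a = 4/3 and r = 1/3.
Since 0 < r = 1/3 < 1, the geometric series converges:
  sum_{j >= 1} a * r^(j-1) = a / (1 - r).
  = 4/3 / (1 - 1/3)
  = 4/3 / (2/3)
  = 2.

2


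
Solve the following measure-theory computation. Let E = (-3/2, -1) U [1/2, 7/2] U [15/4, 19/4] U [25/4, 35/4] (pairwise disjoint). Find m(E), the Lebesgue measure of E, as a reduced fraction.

For pairwise disjoint intervals, m(union_i I_i) = sum_i m(I_i),
and m is invariant under swapping open/closed endpoints (single points have measure 0).
So m(E) = sum_i (b_i - a_i).
  I_1 has length -1 - (-3/2) = 1/2.
  I_2 has length 7/2 - 1/2 = 3.
  I_3 has length 19/4 - 15/4 = 1.
  I_4 has length 35/4 - 25/4 = 5/2.
Summing:
  m(E) = 1/2 + 3 + 1 + 5/2 = 7.

7


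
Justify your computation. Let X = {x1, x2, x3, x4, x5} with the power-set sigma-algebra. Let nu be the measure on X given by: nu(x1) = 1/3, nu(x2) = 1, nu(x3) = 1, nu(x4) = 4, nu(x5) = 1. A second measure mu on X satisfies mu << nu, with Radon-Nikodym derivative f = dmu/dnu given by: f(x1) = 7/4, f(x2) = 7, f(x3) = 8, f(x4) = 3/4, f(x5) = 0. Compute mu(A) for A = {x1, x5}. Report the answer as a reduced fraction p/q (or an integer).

By the defining property of the Radon-Nikodym derivative, for every measurable set A,
  mu(A) = integral_A f dnu.
Since nu is a discrete measure concentrated on the atoms of X, the integral over A reduces to the sum
  mu(A) = sum_{x in A} f(x) * nu({x}).
Computing each term:
  x1: f(x1) * nu(x1) = 7/4 * 1/3 = 7/12.
  x5: f(x5) * nu(x5) = 0 * 1 = 0.
Summing: mu(A) = 7/12 + 0 = 7/12.

7/12


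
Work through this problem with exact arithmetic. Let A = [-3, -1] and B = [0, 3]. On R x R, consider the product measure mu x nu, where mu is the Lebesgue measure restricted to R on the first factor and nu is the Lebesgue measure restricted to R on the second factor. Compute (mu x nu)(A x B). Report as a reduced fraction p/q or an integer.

For a measurable rectangle A x B, the product measure satisfies
  (mu x nu)(A x B) = mu(A) * nu(B).
  mu(A) = 2.
  nu(B) = 3.
  (mu x nu)(A x B) = 2 * 3 = 6.

6


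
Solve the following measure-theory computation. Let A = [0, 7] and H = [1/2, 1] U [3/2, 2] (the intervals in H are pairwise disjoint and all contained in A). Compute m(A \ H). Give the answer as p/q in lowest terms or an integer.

The ambient interval has length m(A) = 7 - 0 = 7.
Since the holes are disjoint and sit inside A, by finite additivity
  m(H) = sum_i (b_i - a_i), and m(A \ H) = m(A) - m(H).
Computing the hole measures:
  m(H_1) = 1 - 1/2 = 1/2.
  m(H_2) = 2 - 3/2 = 1/2.
Summed: m(H) = 1/2 + 1/2 = 1.
So m(A \ H) = 7 - 1 = 6.

6


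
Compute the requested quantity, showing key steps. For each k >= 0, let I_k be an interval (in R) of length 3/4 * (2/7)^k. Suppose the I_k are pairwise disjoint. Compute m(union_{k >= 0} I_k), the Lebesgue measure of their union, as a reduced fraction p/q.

By countable additivity of the Lebesgue measure on pairwise disjoint measurable sets,
  m(union_{k >= 0} I_k) = sum_{k >= 0} m(I_k) = sum_{k >= 0} a * r^k,
  with a = 3/4 and r = 2/7.
Since 0 < r = 2/7 < 1, the geometric series converges:
  sum_{k >= 0} a * r^k = a / (1 - r).
  = 3/4 / (1 - 2/7)
  = 3/4 / (5/7)
  = 21/20.

21/20


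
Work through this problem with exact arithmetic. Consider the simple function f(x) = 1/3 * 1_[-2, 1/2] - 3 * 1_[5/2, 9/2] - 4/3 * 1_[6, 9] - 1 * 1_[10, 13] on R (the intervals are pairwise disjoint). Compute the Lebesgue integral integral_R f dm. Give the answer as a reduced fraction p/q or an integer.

For a simple function f = sum_i c_i * 1_{A_i} with disjoint A_i,
  integral f dm = sum_i c_i * m(A_i).
Lengths of the A_i:
  m(A_1) = 1/2 - (-2) = 5/2.
  m(A_2) = 9/2 - 5/2 = 2.
  m(A_3) = 9 - 6 = 3.
  m(A_4) = 13 - 10 = 3.
Contributions c_i * m(A_i):
  (1/3) * (5/2) = 5/6.
  (-3) * (2) = -6.
  (-4/3) * (3) = -4.
  (-1) * (3) = -3.
Total: 5/6 - 6 - 4 - 3 = -73/6.

-73/6


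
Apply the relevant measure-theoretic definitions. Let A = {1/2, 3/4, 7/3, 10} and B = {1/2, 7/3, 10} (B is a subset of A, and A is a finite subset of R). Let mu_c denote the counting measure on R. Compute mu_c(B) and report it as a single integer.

Counting measure assigns mu_c(E) = |E| (number of elements) when E is finite.
B has 3 element(s), so mu_c(B) = 3.

3


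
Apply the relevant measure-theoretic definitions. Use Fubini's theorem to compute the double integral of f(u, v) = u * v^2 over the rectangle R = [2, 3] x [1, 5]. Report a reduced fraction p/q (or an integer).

f(u, v) is a tensor product of a function of u and a function of v, and both factors are bounded continuous (hence Lebesgue integrable) on the rectangle, so Fubini's theorem applies:
  integral_R f d(m x m) = (integral_a1^b1 u du) * (integral_a2^b2 v^2 dv).
Inner integral in u: integral_{2}^{3} u du = (3^2 - 2^2)/2
  = 5/2.
Inner integral in v: integral_{1}^{5} v^2 dv = (5^3 - 1^3)/3
  = 124/3.
Product: (5/2) * (124/3) = 310/3.

310/3


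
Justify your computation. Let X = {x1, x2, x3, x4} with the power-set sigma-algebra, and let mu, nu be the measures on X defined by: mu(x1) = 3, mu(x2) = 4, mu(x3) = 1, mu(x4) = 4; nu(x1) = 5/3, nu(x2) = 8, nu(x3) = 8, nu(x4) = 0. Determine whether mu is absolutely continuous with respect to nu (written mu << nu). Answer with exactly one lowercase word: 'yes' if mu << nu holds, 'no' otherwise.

mu << nu means: every nu-null measurable set is also mu-null; equivalently, for every atom x, if nu({x}) = 0 then mu({x}) = 0.
Checking each atom:
  x1: nu = 5/3 > 0 -> no constraint.
  x2: nu = 8 > 0 -> no constraint.
  x3: nu = 8 > 0 -> no constraint.
  x4: nu = 0, mu = 4 > 0 -> violates mu << nu.
The atom(s) x4 violate the condition (nu = 0 but mu > 0). Therefore mu is NOT absolutely continuous w.r.t. nu.

no


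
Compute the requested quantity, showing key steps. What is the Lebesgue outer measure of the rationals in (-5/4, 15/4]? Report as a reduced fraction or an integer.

Q cap (-5/4, 15/4] is countable; list its elements as q_1, q_2, ... . Fix eps > 0 and cover the k-th point by an interval of length eps * 2^(-k). The cover has total length eps * sum_{k>=1} 2^(-k) = eps, so by definition of outer measure m*(Q cap (-5/4, 15/4]) <= eps. Since eps was arbitrary and m* >= 0, the outer measure is 0.

0


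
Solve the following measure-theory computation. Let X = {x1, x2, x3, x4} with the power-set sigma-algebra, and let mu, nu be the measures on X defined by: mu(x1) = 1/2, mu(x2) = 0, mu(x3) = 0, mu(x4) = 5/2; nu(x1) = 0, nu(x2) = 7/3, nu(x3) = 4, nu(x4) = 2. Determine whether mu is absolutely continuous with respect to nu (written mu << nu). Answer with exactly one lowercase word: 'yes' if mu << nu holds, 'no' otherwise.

mu << nu means: every nu-null measurable set is also mu-null; equivalently, for every atom x, if nu({x}) = 0 then mu({x}) = 0.
Checking each atom:
  x1: nu = 0, mu = 1/2 > 0 -> violates mu << nu.
  x2: nu = 7/3 > 0 -> no constraint.
  x3: nu = 4 > 0 -> no constraint.
  x4: nu = 2 > 0 -> no constraint.
The atom(s) x1 violate the condition (nu = 0 but mu > 0). Therefore mu is NOT absolutely continuous w.r.t. nu.

no


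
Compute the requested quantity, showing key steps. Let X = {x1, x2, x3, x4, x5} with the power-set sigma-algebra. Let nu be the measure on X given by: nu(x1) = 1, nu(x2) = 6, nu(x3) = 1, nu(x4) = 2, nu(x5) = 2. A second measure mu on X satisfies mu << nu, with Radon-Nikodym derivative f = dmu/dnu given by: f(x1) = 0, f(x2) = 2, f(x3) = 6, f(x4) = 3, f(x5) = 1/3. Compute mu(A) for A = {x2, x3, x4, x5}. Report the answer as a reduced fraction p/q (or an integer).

By the defining property of the Radon-Nikodym derivative, for every measurable set A,
  mu(A) = integral_A f dnu.
Since nu is a discrete measure concentrated on the atoms of X, the integral over A reduces to the sum
  mu(A) = sum_{x in A} f(x) * nu({x}).
Computing each term:
  x2: f(x2) * nu(x2) = 2 * 6 = 12.
  x3: f(x3) * nu(x3) = 6 * 1 = 6.
  x4: f(x4) * nu(x4) = 3 * 2 = 6.
  x5: f(x5) * nu(x5) = 1/3 * 2 = 2/3.
Summing: mu(A) = 12 + 6 + 6 + 2/3 = 74/3.

74/3


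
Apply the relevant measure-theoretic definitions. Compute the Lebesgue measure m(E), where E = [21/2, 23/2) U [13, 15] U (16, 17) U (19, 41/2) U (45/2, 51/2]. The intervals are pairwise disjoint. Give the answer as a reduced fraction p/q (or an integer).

For pairwise disjoint intervals, m(union_i I_i) = sum_i m(I_i),
and m is invariant under swapping open/closed endpoints (single points have measure 0).
So m(E) = sum_i (b_i - a_i).
  I_1 has length 23/2 - 21/2 = 1.
  I_2 has length 15 - 13 = 2.
  I_3 has length 17 - 16 = 1.
  I_4 has length 41/2 - 19 = 3/2.
  I_5 has length 51/2 - 45/2 = 3.
Summing:
  m(E) = 1 + 2 + 1 + 3/2 + 3 = 17/2.

17/2


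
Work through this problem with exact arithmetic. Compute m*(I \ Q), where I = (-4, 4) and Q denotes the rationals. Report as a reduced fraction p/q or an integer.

The interval I = (-4, 4) has m(I) = 4 - (-4) = 8 (endpoints are measure-zero, so open/closed/half-open agree). Write I = (I cap Q) u (I \ Q). The rationals in I are countable, so m*(I cap Q) = 0 (cover each rational by intervals whose total length is arbitrarily small). By countable subadditivity m*(I) <= m*(I cap Q) + m*(I \ Q), hence m*(I \ Q) >= m(I) = 8. The reverse inequality m*(I \ Q) <= m*(I) = 8 is trivial since (I \ Q) is a subset of I. Therefore m*(I \ Q) = 8.

8


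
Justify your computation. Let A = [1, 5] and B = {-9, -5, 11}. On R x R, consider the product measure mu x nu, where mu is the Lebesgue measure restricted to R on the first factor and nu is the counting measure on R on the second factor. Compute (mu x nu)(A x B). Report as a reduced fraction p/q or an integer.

For a measurable rectangle A x B, the product measure satisfies
  (mu x nu)(A x B) = mu(A) * nu(B).
  mu(A) = 4.
  nu(B) = 3.
  (mu x nu)(A x B) = 4 * 3 = 12.

12


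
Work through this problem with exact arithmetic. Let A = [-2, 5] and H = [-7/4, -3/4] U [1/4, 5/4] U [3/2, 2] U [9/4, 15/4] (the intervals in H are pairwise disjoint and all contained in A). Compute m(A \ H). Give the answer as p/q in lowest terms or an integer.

The ambient interval has length m(A) = 5 - (-2) = 7.
Since the holes are disjoint and sit inside A, by finite additivity
  m(H) = sum_i (b_i - a_i), and m(A \ H) = m(A) - m(H).
Computing the hole measures:
  m(H_1) = -3/4 - (-7/4) = 1.
  m(H_2) = 5/4 - 1/4 = 1.
  m(H_3) = 2 - 3/2 = 1/2.
  m(H_4) = 15/4 - 9/4 = 3/2.
Summed: m(H) = 1 + 1 + 1/2 + 3/2 = 4.
So m(A \ H) = 7 - 4 = 3.

3


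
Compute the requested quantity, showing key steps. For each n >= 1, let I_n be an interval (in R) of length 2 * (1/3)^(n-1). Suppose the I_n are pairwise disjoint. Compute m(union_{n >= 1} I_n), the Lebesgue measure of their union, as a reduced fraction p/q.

By countable additivity of the Lebesgue measure on pairwise disjoint measurable sets,
  m(union_{n >= 1} I_n) = sum_{n >= 1} m(I_n) = sum_{n >= 1} a * r^(n-1),
  with a = 2 and r = 1/3.
Since 0 < r = 1/3 < 1, the geometric series converges:
  sum_{n >= 1} a * r^(n-1) = a / (1 - r).
  = 2 / (1 - 1/3)
  = 2 / (2/3)
  = 3.

3


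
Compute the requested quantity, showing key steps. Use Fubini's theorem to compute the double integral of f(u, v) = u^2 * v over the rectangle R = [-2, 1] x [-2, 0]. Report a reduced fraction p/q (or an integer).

f(u, v) is a tensor product of a function of u and a function of v, and both factors are bounded continuous (hence Lebesgue integrable) on the rectangle, so Fubini's theorem applies:
  integral_R f d(m x m) = (integral_a1^b1 u^2 du) * (integral_a2^b2 v dv).
Inner integral in u: integral_{-2}^{1} u^2 du = (1^3 - (-2)^3)/3
  = 3.
Inner integral in v: integral_{-2}^{0} v dv = (0^2 - (-2)^2)/2
  = -2.
Product: (3) * (-2) = -6.

-6


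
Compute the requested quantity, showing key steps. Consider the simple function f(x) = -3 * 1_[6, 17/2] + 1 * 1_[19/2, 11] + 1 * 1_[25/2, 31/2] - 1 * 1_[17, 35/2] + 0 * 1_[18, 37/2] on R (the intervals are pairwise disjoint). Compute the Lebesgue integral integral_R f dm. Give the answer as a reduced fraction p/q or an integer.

For a simple function f = sum_i c_i * 1_{A_i} with disjoint A_i,
  integral f dm = sum_i c_i * m(A_i).
Lengths of the A_i:
  m(A_1) = 17/2 - 6 = 5/2.
  m(A_2) = 11 - 19/2 = 3/2.
  m(A_3) = 31/2 - 25/2 = 3.
  m(A_4) = 35/2 - 17 = 1/2.
  m(A_5) = 37/2 - 18 = 1/2.
Contributions c_i * m(A_i):
  (-3) * (5/2) = -15/2.
  (1) * (3/2) = 3/2.
  (1) * (3) = 3.
  (-1) * (1/2) = -1/2.
  (0) * (1/2) = 0.
Total: -15/2 + 3/2 + 3 - 1/2 + 0 = -7/2.

-7/2


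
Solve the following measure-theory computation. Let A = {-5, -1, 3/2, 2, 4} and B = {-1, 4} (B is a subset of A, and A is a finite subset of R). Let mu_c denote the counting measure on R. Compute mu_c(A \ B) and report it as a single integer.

Counting measure assigns mu_c(E) = |E| (number of elements) when E is finite. For B subset A, A \ B is the set of elements of A not in B, so |A \ B| = |A| - |B|.
|A| = 5, |B| = 2, so mu_c(A \ B) = 5 - 2 = 3.

3


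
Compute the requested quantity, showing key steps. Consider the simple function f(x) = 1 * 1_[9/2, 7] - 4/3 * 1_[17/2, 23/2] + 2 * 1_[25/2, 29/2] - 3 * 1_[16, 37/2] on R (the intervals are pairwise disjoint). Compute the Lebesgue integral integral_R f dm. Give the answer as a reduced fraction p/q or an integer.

For a simple function f = sum_i c_i * 1_{A_i} with disjoint A_i,
  integral f dm = sum_i c_i * m(A_i).
Lengths of the A_i:
  m(A_1) = 7 - 9/2 = 5/2.
  m(A_2) = 23/2 - 17/2 = 3.
  m(A_3) = 29/2 - 25/2 = 2.
  m(A_4) = 37/2 - 16 = 5/2.
Contributions c_i * m(A_i):
  (1) * (5/2) = 5/2.
  (-4/3) * (3) = -4.
  (2) * (2) = 4.
  (-3) * (5/2) = -15/2.
Total: 5/2 - 4 + 4 - 15/2 = -5.

-5


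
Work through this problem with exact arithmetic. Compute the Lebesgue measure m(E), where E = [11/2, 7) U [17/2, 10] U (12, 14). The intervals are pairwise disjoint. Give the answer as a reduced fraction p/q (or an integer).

For pairwise disjoint intervals, m(union_i I_i) = sum_i m(I_i),
and m is invariant under swapping open/closed endpoints (single points have measure 0).
So m(E) = sum_i (b_i - a_i).
  I_1 has length 7 - 11/2 = 3/2.
  I_2 has length 10 - 17/2 = 3/2.
  I_3 has length 14 - 12 = 2.
Summing:
  m(E) = 3/2 + 3/2 + 2 = 5.

5


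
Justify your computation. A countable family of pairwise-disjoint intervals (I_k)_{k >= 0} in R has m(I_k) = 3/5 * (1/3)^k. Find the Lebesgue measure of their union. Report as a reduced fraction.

By countable additivity of the Lebesgue measure on pairwise disjoint measurable sets,
  m(union_{k >= 0} I_k) = sum_{k >= 0} m(I_k) = sum_{k >= 0} a * r^k,
  with a = 3/5 and r = 1/3.
Since 0 < r = 1/3 < 1, the geometric series converges:
  sum_{k >= 0} a * r^k = a / (1 - r).
  = 3/5 / (1 - 1/3)
  = 3/5 / (2/3)
  = 9/10.

9/10


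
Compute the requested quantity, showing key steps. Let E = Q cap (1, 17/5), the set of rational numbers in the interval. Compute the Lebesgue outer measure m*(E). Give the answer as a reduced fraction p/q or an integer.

Q cap (1, 17/5) is countable; list its elements as q_1, q_2, ... . Fix eps > 0 and cover the k-th point by an interval of length eps * 2^(-k). The cover has total length eps * sum_{k>=1} 2^(-k) = eps, so by definition of outer measure m*(Q cap (1, 17/5)) <= eps. Since eps was arbitrary and m* >= 0, the outer measure is 0.

0


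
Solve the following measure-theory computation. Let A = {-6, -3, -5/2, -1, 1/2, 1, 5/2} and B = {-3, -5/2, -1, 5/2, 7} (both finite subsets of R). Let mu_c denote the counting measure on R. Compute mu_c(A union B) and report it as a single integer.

Counting measure on a finite set equals cardinality. By inclusion-exclusion, |A union B| = |A| + |B| - |A cap B|.
|A| = 7, |B| = 5, |A cap B| = 4.
So mu_c(A union B) = 7 + 5 - 4 = 8.

8


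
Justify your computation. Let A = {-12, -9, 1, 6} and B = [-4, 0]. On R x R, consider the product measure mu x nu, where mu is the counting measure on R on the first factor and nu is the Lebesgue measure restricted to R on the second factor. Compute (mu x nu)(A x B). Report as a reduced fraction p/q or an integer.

For a measurable rectangle A x B, the product measure satisfies
  (mu x nu)(A x B) = mu(A) * nu(B).
  mu(A) = 4.
  nu(B) = 4.
  (mu x nu)(A x B) = 4 * 4 = 16.

16


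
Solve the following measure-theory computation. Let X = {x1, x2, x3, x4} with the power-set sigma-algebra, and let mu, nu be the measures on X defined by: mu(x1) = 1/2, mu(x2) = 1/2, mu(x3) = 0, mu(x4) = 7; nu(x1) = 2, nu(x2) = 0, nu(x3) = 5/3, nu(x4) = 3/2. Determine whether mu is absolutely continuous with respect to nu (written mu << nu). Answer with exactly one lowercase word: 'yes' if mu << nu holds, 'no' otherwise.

mu << nu means: every nu-null measurable set is also mu-null; equivalently, for every atom x, if nu({x}) = 0 then mu({x}) = 0.
Checking each atom:
  x1: nu = 2 > 0 -> no constraint.
  x2: nu = 0, mu = 1/2 > 0 -> violates mu << nu.
  x3: nu = 5/3 > 0 -> no constraint.
  x4: nu = 3/2 > 0 -> no constraint.
The atom(s) x2 violate the condition (nu = 0 but mu > 0). Therefore mu is NOT absolutely continuous w.r.t. nu.

no


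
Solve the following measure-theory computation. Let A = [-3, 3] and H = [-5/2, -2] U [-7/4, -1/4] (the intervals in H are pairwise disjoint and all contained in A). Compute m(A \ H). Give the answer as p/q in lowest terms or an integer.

The ambient interval has length m(A) = 3 - (-3) = 6.
Since the holes are disjoint and sit inside A, by finite additivity
  m(H) = sum_i (b_i - a_i), and m(A \ H) = m(A) - m(H).
Computing the hole measures:
  m(H_1) = -2 - (-5/2) = 1/2.
  m(H_2) = -1/4 - (-7/4) = 3/2.
Summed: m(H) = 1/2 + 3/2 = 2.
So m(A \ H) = 6 - 2 = 4.

4


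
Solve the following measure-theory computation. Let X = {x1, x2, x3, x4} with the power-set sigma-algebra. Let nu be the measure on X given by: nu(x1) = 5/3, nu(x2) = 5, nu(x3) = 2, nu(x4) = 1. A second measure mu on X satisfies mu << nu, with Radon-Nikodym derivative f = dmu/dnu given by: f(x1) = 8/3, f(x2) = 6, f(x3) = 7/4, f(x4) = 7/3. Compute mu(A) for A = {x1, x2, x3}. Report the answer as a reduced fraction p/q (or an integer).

By the defining property of the Radon-Nikodym derivative, for every measurable set A,
  mu(A) = integral_A f dnu.
Since nu is a discrete measure concentrated on the atoms of X, the integral over A reduces to the sum
  mu(A) = sum_{x in A} f(x) * nu({x}).
Computing each term:
  x1: f(x1) * nu(x1) = 8/3 * 5/3 = 40/9.
  x2: f(x2) * nu(x2) = 6 * 5 = 30.
  x3: f(x3) * nu(x3) = 7/4 * 2 = 7/2.
Summing: mu(A) = 40/9 + 30 + 7/2 = 683/18.

683/18


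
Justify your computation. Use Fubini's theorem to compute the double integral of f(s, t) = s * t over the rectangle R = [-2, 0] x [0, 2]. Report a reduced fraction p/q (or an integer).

f(s, t) is a tensor product of a function of s and a function of t, and both factors are bounded continuous (hence Lebesgue integrable) on the rectangle, so Fubini's theorem applies:
  integral_R f d(m x m) = (integral_a1^b1 s ds) * (integral_a2^b2 t dt).
Inner integral in s: integral_{-2}^{0} s ds = (0^2 - (-2)^2)/2
  = -2.
Inner integral in t: integral_{0}^{2} t dt = (2^2 - 0^2)/2
  = 2.
Product: (-2) * (2) = -4.

-4


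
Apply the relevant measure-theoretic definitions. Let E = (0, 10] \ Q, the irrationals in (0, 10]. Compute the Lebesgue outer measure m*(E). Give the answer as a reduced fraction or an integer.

The interval I = (0, 10] has m(I) = 10 - 0 = 10 (endpoints are measure-zero, so open/closed/half-open agree). Write I = (I cap Q) u (I \ Q). The rationals in I are countable, so m*(I cap Q) = 0 (cover each rational by intervals whose total length is arbitrarily small). By countable subadditivity m*(I) <= m*(I cap Q) + m*(I \ Q), hence m*(I \ Q) >= m(I) = 10. The reverse inequality m*(I \ Q) <= m*(I) = 10 is trivial since (I \ Q) is a subset of I. Therefore m*(I \ Q) = 10.

10


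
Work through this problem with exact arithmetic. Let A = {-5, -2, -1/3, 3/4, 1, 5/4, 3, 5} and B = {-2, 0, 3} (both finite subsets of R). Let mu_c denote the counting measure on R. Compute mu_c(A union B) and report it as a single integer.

Counting measure on a finite set equals cardinality. By inclusion-exclusion, |A union B| = |A| + |B| - |A cap B|.
|A| = 8, |B| = 3, |A cap B| = 2.
So mu_c(A union B) = 8 + 3 - 2 = 9.

9


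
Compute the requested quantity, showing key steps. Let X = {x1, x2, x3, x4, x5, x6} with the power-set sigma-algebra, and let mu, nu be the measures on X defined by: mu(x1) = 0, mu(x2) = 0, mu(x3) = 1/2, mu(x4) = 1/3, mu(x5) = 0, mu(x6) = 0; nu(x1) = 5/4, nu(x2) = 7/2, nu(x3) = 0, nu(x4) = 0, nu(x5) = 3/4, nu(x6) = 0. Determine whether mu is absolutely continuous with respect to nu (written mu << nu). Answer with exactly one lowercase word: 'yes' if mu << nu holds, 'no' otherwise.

mu << nu means: every nu-null measurable set is also mu-null; equivalently, for every atom x, if nu({x}) = 0 then mu({x}) = 0.
Checking each atom:
  x1: nu = 5/4 > 0 -> no constraint.
  x2: nu = 7/2 > 0 -> no constraint.
  x3: nu = 0, mu = 1/2 > 0 -> violates mu << nu.
  x4: nu = 0, mu = 1/3 > 0 -> violates mu << nu.
  x5: nu = 3/4 > 0 -> no constraint.
  x6: nu = 0, mu = 0 -> consistent with mu << nu.
The atom(s) x3, x4 violate the condition (nu = 0 but mu > 0). Therefore mu is NOT absolutely continuous w.r.t. nu.

no


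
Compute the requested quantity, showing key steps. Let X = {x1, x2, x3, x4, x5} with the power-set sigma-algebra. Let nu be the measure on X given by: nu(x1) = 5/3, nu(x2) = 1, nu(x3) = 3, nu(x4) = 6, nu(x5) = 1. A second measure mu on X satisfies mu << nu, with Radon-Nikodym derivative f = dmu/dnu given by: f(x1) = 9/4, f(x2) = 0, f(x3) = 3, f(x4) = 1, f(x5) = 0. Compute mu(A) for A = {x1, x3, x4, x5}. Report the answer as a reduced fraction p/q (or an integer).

By the defining property of the Radon-Nikodym derivative, for every measurable set A,
  mu(A) = integral_A f dnu.
Since nu is a discrete measure concentrated on the atoms of X, the integral over A reduces to the sum
  mu(A) = sum_{x in A} f(x) * nu({x}).
Computing each term:
  x1: f(x1) * nu(x1) = 9/4 * 5/3 = 15/4.
  x3: f(x3) * nu(x3) = 3 * 3 = 9.
  x4: f(x4) * nu(x4) = 1 * 6 = 6.
  x5: f(x5) * nu(x5) = 0 * 1 = 0.
Summing: mu(A) = 15/4 + 9 + 6 + 0 = 75/4.

75/4


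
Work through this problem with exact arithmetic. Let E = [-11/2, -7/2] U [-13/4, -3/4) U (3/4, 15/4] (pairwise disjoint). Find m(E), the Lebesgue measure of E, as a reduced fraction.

For pairwise disjoint intervals, m(union_i I_i) = sum_i m(I_i),
and m is invariant under swapping open/closed endpoints (single points have measure 0).
So m(E) = sum_i (b_i - a_i).
  I_1 has length -7/2 - (-11/2) = 2.
  I_2 has length -3/4 - (-13/4) = 5/2.
  I_3 has length 15/4 - 3/4 = 3.
Summing:
  m(E) = 2 + 5/2 + 3 = 15/2.

15/2


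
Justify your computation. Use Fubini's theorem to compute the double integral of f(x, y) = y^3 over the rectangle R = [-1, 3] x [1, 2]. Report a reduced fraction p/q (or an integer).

f(x, y) is a tensor product of a function of x and a function of y, and both factors are bounded continuous (hence Lebesgue integrable) on the rectangle, so Fubini's theorem applies:
  integral_R f d(m x m) = (integral_a1^b1 1 dx) * (integral_a2^b2 y^3 dy).
Inner integral in x: integral_{-1}^{3} 1 dx = (3^1 - (-1)^1)/1
  = 4.
Inner integral in y: integral_{1}^{2} y^3 dy = (2^4 - 1^4)/4
  = 15/4.
Product: (4) * (15/4) = 15.

15


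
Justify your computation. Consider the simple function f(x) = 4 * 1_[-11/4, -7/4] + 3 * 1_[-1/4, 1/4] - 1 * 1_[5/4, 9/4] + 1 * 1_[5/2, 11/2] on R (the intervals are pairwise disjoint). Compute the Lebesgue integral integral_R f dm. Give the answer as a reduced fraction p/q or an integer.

For a simple function f = sum_i c_i * 1_{A_i} with disjoint A_i,
  integral f dm = sum_i c_i * m(A_i).
Lengths of the A_i:
  m(A_1) = -7/4 - (-11/4) = 1.
  m(A_2) = 1/4 - (-1/4) = 1/2.
  m(A_3) = 9/4 - 5/4 = 1.
  m(A_4) = 11/2 - 5/2 = 3.
Contributions c_i * m(A_i):
  (4) * (1) = 4.
  (3) * (1/2) = 3/2.
  (-1) * (1) = -1.
  (1) * (3) = 3.
Total: 4 + 3/2 - 1 + 3 = 15/2.

15/2


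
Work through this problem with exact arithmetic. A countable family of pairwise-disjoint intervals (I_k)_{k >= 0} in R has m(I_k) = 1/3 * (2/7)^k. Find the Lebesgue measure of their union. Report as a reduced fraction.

By countable additivity of the Lebesgue measure on pairwise disjoint measurable sets,
  m(union_{k >= 0} I_k) = sum_{k >= 0} m(I_k) = sum_{k >= 0} a * r^k,
  with a = 1/3 and r = 2/7.
Since 0 < r = 2/7 < 1, the geometric series converges:
  sum_{k >= 0} a * r^k = a / (1 - r).
  = 1/3 / (1 - 2/7)
  = 1/3 / (5/7)
  = 7/15.

7/15


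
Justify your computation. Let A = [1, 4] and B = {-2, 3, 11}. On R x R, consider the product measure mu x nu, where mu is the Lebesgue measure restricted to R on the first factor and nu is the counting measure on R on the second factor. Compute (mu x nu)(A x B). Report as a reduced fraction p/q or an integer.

For a measurable rectangle A x B, the product measure satisfies
  (mu x nu)(A x B) = mu(A) * nu(B).
  mu(A) = 3.
  nu(B) = 3.
  (mu x nu)(A x B) = 3 * 3 = 9.

9


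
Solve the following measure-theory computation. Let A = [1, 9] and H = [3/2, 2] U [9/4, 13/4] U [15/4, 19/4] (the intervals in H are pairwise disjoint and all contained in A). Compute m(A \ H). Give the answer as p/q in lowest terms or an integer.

The ambient interval has length m(A) = 9 - 1 = 8.
Since the holes are disjoint and sit inside A, by finite additivity
  m(H) = sum_i (b_i - a_i), and m(A \ H) = m(A) - m(H).
Computing the hole measures:
  m(H_1) = 2 - 3/2 = 1/2.
  m(H_2) = 13/4 - 9/4 = 1.
  m(H_3) = 19/4 - 15/4 = 1.
Summed: m(H) = 1/2 + 1 + 1 = 5/2.
So m(A \ H) = 8 - 5/2 = 11/2.

11/2


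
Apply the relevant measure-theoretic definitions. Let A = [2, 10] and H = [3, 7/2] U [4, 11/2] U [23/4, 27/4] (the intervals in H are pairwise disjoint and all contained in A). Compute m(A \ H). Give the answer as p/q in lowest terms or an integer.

The ambient interval has length m(A) = 10 - 2 = 8.
Since the holes are disjoint and sit inside A, by finite additivity
  m(H) = sum_i (b_i - a_i), and m(A \ H) = m(A) - m(H).
Computing the hole measures:
  m(H_1) = 7/2 - 3 = 1/2.
  m(H_2) = 11/2 - 4 = 3/2.
  m(H_3) = 27/4 - 23/4 = 1.
Summed: m(H) = 1/2 + 3/2 + 1 = 3.
So m(A \ H) = 8 - 3 = 5.

5


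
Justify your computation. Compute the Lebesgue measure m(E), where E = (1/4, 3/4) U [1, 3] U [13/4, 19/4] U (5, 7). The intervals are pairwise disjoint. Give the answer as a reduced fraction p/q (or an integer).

For pairwise disjoint intervals, m(union_i I_i) = sum_i m(I_i),
and m is invariant under swapping open/closed endpoints (single points have measure 0).
So m(E) = sum_i (b_i - a_i).
  I_1 has length 3/4 - 1/4 = 1/2.
  I_2 has length 3 - 1 = 2.
  I_3 has length 19/4 - 13/4 = 3/2.
  I_4 has length 7 - 5 = 2.
Summing:
  m(E) = 1/2 + 2 + 3/2 + 2 = 6.

6


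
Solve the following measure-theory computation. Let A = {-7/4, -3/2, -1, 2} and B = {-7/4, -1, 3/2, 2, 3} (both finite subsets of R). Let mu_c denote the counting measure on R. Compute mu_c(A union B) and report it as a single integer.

Counting measure on a finite set equals cardinality. By inclusion-exclusion, |A union B| = |A| + |B| - |A cap B|.
|A| = 4, |B| = 5, |A cap B| = 3.
So mu_c(A union B) = 4 + 5 - 3 = 6.

6


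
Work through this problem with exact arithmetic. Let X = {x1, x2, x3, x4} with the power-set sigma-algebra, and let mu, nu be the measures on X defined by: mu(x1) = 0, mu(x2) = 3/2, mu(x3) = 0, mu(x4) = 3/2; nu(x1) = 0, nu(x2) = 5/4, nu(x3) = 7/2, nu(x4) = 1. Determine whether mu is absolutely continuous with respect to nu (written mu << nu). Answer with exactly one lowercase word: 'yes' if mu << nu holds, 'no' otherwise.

mu << nu means: every nu-null measurable set is also mu-null; equivalently, for every atom x, if nu({x}) = 0 then mu({x}) = 0.
Checking each atom:
  x1: nu = 0, mu = 0 -> consistent with mu << nu.
  x2: nu = 5/4 > 0 -> no constraint.
  x3: nu = 7/2 > 0 -> no constraint.
  x4: nu = 1 > 0 -> no constraint.
No atom violates the condition. Therefore mu << nu.

yes
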